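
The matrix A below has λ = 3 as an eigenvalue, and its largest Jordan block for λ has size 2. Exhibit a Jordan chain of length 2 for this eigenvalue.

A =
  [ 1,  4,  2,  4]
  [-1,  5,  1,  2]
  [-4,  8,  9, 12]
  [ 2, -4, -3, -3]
A Jordan chain for λ = 3 of length 2:
v_1 = (-2, -1, -4, 2)ᵀ
v_2 = (1, 0, 0, 0)ᵀ

Let N = A − (3)·I. We want v_2 with N^2 v_2 = 0 but N^1 v_2 ≠ 0; then v_{j-1} := N · v_j for j = 2, …, 2.

Pick v_2 = (1, 0, 0, 0)ᵀ.
Then v_1 = N · v_2 = (-2, -1, -4, 2)ᵀ.

Sanity check: (A − (3)·I) v_1 = (0, 0, 0, 0)ᵀ = 0. ✓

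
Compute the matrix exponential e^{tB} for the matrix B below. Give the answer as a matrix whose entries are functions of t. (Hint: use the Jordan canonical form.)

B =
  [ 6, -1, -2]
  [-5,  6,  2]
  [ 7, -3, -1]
e^{tB} =
  [3*t*exp(3*t) + exp(3*t), -t*exp(3*t), -2*t*exp(3*t)]
  [3*t*exp(3*t) - 4*exp(5*t) + 4*exp(3*t), -t*exp(3*t) + 2*exp(5*t) - exp(3*t), -2*t*exp(3*t) + 2*exp(5*t) - 2*exp(3*t)]
  [3*t*exp(3*t) + 2*exp(5*t) - 2*exp(3*t), -t*exp(3*t) - exp(5*t) + exp(3*t), -2*t*exp(3*t) - exp(5*t) + 2*exp(3*t)]

Strategy: write B = P · J · P⁻¹ where J is a Jordan canonical form, so e^{tB} = P · e^{tJ} · P⁻¹, and e^{tJ} can be computed block-by-block.

B has Jordan form
J =
  [3, 1, 0]
  [0, 3, 0]
  [0, 0, 5]
(up to reordering of blocks).

Per-block formulas:
  For a 2×2 Jordan block J_2(3): exp(t · J_2(3)) = e^(3t)·(I + t·N), where N is the 2×2 nilpotent shift.
  For a 1×1 block at λ = 5: exp(t · [5]) = [e^(5t)].

After assembling e^{tJ} and conjugating by P, we get:

e^{tB} =
  [3*t*exp(3*t) + exp(3*t), -t*exp(3*t), -2*t*exp(3*t)]
  [3*t*exp(3*t) - 4*exp(5*t) + 4*exp(3*t), -t*exp(3*t) + 2*exp(5*t) - exp(3*t), -2*t*exp(3*t) + 2*exp(5*t) - 2*exp(3*t)]
  [3*t*exp(3*t) + 2*exp(5*t) - 2*exp(3*t), -t*exp(3*t) - exp(5*t) + exp(3*t), -2*t*exp(3*t) - exp(5*t) + 2*exp(3*t)]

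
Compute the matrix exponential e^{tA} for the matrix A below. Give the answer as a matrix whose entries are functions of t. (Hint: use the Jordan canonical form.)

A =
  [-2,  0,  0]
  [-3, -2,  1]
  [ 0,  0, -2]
e^{tA} =
  [exp(-2*t), 0, 0]
  [-3*t*exp(-2*t), exp(-2*t), t*exp(-2*t)]
  [0, 0, exp(-2*t)]

Strategy: write A = P · J · P⁻¹ where J is a Jordan canonical form, so e^{tA} = P · e^{tJ} · P⁻¹, and e^{tJ} can be computed block-by-block.

A has Jordan form
J =
  [-2,  1,  0]
  [ 0, -2,  0]
  [ 0,  0, -2]
(up to reordering of blocks).

Per-block formulas:
  For a 1×1 block at λ = -2: exp(t · [-2]) = [e^(-2t)].
  For a 2×2 Jordan block J_2(-2): exp(t · J_2(-2)) = e^(-2t)·(I + t·N), where N is the 2×2 nilpotent shift.

After assembling e^{tJ} and conjugating by P, we get:

e^{tA} =
  [exp(-2*t), 0, 0]
  [-3*t*exp(-2*t), exp(-2*t), t*exp(-2*t)]
  [0, 0, exp(-2*t)]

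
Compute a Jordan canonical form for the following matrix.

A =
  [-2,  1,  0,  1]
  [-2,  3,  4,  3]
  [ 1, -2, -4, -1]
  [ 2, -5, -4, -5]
J_2(-2) ⊕ J_2(-2)

The characteristic polynomial is
  det(x·I − A) = x^4 + 8*x^3 + 24*x^2 + 32*x + 16 = (x + 2)^4

Eigenvalues and multiplicities (the geometric multiplicity of λ is n − rank(A − λI), which equals the number of Jordan blocks for λ):
  λ = -2: algebraic multiplicity = 4, geometric multiplicity = 2

Determining the block sizes for each eigenvalue:
  λ = -2: with am = 4 and gm = 2, the partition is not yet determined (e.g. several partitions of 4 into 2 parts exist). Let N = A − (-2)·I. Computing rank(N^1) = 2, rank(N^2) = 0; the number of blocks of size ≥ j is rank(N^{j−1}) − rank(N^j), giving [2, 2]. So we have 2 block(s) of size 2 → block sizes [2, 2]

Assembling the blocks gives a Jordan form
J =
  [-2,  1,  0,  0]
  [ 0, -2,  0,  0]
  [ 0,  0, -2,  1]
  [ 0,  0,  0, -2]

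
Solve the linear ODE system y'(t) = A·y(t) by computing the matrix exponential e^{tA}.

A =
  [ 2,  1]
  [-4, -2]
e^{tA} =
  [2*t + 1, t]
  [-4*t, 1 - 2*t]

Strategy: write A = P · J · P⁻¹ where J is a Jordan canonical form, so e^{tA} = P · e^{tJ} · P⁻¹, and e^{tJ} can be computed block-by-block.

A has Jordan form
J =
  [0, 1]
  [0, 0]
(up to reordering of blocks).

Per-block formulas:
  For a 2×2 Jordan block J_2(0): exp(t · J_2(0)) = e^(0t)·(I + t·N), where N is the 2×2 nilpotent shift.

After assembling e^{tJ} and conjugating by P, we get:

e^{tA} =
  [2*t + 1, t]
  [-4*t, 1 - 2*t]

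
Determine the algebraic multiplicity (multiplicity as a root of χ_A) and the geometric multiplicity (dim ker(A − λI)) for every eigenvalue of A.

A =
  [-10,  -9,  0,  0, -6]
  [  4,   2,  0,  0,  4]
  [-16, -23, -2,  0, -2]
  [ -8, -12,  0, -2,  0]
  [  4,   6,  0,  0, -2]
λ = -4: alg = 2, geom = 1; λ = -2: alg = 3, geom = 3

Step 1 — factor the characteristic polynomial to read off the algebraic multiplicities:
  χ_A(x) = (x + 2)^3*(x + 4)^2

Step 2 — compute geometric multiplicities via the rank-nullity identity g(λ) = n − rank(A − λI):
  rank(A − (-4)·I) = 4, so dim ker(A − (-4)·I) = n − 4 = 1
  rank(A − (-2)·I) = 2, so dim ker(A − (-2)·I) = n − 2 = 3

Summary:
  λ = -4: algebraic multiplicity = 2, geometric multiplicity = 1
  λ = -2: algebraic multiplicity = 3, geometric multiplicity = 3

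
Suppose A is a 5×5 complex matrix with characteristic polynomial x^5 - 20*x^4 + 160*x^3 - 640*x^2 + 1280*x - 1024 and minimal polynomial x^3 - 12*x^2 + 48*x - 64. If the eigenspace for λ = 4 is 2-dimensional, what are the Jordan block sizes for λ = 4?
Block sizes for λ = 4: [3, 2]

Step 1 — from the characteristic polynomial, algebraic multiplicity of λ = 4 is 5. From dim ker(A − (4)·I) = 2, there are exactly 2 Jordan blocks for λ = 4.
Step 2 — from the minimal polynomial, the factor (x − 4)^3 tells us the largest block for λ = 4 has size 3.
Step 3 — with total size 5, 2 blocks, and largest block 3, the block sizes (in nonincreasing order) are [3, 2].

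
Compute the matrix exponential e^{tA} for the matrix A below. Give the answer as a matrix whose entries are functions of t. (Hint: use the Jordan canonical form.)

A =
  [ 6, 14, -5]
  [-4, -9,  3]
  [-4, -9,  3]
e^{tA} =
  [6*t + 1, 3*t^2/2 + 14*t, -3*t^2/2 - 5*t]
  [-4*t, -t^2 - 9*t + 1, t^2 + 3*t]
  [-4*t, -t^2 - 9*t, t^2 + 3*t + 1]

Strategy: write A = P · J · P⁻¹ where J is a Jordan canonical form, so e^{tA} = P · e^{tJ} · P⁻¹, and e^{tJ} can be computed block-by-block.

A has Jordan form
J =
  [0, 1, 0]
  [0, 0, 1]
  [0, 0, 0]
(up to reordering of blocks).

Per-block formulas:
  For a 3×3 Jordan block J_3(0): exp(t · J_3(0)) = e^(0t)·(I + t·N + (t^2/2)·N^2), where N is the 3×3 nilpotent shift.

After assembling e^{tJ} and conjugating by P, we get:

e^{tA} =
  [6*t + 1, 3*t^2/2 + 14*t, -3*t^2/2 - 5*t]
  [-4*t, -t^2 - 9*t + 1, t^2 + 3*t]
  [-4*t, -t^2 - 9*t, t^2 + 3*t + 1]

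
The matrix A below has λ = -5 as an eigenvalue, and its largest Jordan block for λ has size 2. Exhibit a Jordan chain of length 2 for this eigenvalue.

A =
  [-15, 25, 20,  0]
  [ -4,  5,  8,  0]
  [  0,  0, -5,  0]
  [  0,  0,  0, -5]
A Jordan chain for λ = -5 of length 2:
v_1 = (-10, -4, 0, 0)ᵀ
v_2 = (1, 0, 0, 0)ᵀ

Let N = A − (-5)·I. We want v_2 with N^2 v_2 = 0 but N^1 v_2 ≠ 0; then v_{j-1} := N · v_j for j = 2, …, 2.

Pick v_2 = (1, 0, 0, 0)ᵀ.
Then v_1 = N · v_2 = (-10, -4, 0, 0)ᵀ.

Sanity check: (A − (-5)·I) v_1 = (0, 0, 0, 0)ᵀ = 0. ✓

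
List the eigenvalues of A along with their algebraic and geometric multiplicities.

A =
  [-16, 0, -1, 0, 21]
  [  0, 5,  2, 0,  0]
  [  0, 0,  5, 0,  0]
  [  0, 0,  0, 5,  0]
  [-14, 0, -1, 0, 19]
λ = -2: alg = 1, geom = 1; λ = 5: alg = 4, geom = 3

Step 1 — factor the characteristic polynomial to read off the algebraic multiplicities:
  χ_A(x) = (x - 5)^4*(x + 2)

Step 2 — compute geometric multiplicities via the rank-nullity identity g(λ) = n − rank(A − λI):
  rank(A − (-2)·I) = 4, so dim ker(A − (-2)·I) = n − 4 = 1
  rank(A − (5)·I) = 2, so dim ker(A − (5)·I) = n − 2 = 3

Summary:
  λ = -2: algebraic multiplicity = 1, geometric multiplicity = 1
  λ = 5: algebraic multiplicity = 4, geometric multiplicity = 3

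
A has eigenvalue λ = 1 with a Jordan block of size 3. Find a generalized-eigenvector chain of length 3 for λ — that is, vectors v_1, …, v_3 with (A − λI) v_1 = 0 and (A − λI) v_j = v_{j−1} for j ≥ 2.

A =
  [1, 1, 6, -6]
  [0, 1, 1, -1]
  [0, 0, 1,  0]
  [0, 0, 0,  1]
A Jordan chain for λ = 1 of length 3:
v_1 = (1, 0, 0, 0)ᵀ
v_2 = (6, 1, 0, 0)ᵀ
v_3 = (0, 0, 1, 0)ᵀ

Let N = A − (1)·I. We want v_3 with N^3 v_3 = 0 but N^2 v_3 ≠ 0; then v_{j-1} := N · v_j for j = 3, …, 2.

Pick v_3 = (0, 0, 1, 0)ᵀ.
Then v_2 = N · v_3 = (6, 1, 0, 0)ᵀ.
Then v_1 = N · v_2 = (1, 0, 0, 0)ᵀ.

Sanity check: (A − (1)·I) v_1 = (0, 0, 0, 0)ᵀ = 0. ✓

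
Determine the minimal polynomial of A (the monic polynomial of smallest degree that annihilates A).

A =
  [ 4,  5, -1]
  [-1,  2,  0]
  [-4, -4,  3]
x^3 - 9*x^2 + 27*x - 27

The characteristic polynomial is χ_A(x) = (x - 3)^3, so the eigenvalues are known. The minimal polynomial is
  m_A(x) = Π_λ (x − λ)^{k_λ}
where k_λ is the size of the *largest* Jordan block for λ (equivalently, the smallest k with (A − λI)^k v = 0 for every generalised eigenvector v of λ).

  λ = 3: largest Jordan block has size 3, contributing (x − 3)^3

So m_A(x) = (x - 3)^3 = x^3 - 9*x^2 + 27*x - 27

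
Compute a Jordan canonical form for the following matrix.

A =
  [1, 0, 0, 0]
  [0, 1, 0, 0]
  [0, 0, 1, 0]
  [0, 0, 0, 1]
J_1(1) ⊕ J_1(1) ⊕ J_1(1) ⊕ J_1(1)

The characteristic polynomial is
  det(x·I − A) = x^4 - 4*x^3 + 6*x^2 - 4*x + 1 = (x - 1)^4

Eigenvalues and multiplicities (the geometric multiplicity of λ is n − rank(A − λI), which equals the number of Jordan blocks for λ):
  λ = 1: algebraic multiplicity = 4, geometric multiplicity = 4

Determining the block sizes for each eigenvalue:
  λ = 1: gm = am = 4, so every block has size 1 → block sizes [1, 1, 1, 1]

Assembling the blocks gives a Jordan form
J =
  [1, 0, 0, 0]
  [0, 1, 0, 0]
  [0, 0, 1, 0]
  [0, 0, 0, 1]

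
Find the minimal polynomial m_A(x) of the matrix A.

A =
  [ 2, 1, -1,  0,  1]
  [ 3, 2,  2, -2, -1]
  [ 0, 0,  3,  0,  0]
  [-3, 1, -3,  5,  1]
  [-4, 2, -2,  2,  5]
x^4 - 14*x^3 + 72*x^2 - 162*x + 135

The characteristic polynomial is χ_A(x) = (x - 5)*(x - 3)^4, so the eigenvalues are known. The minimal polynomial is
  m_A(x) = Π_λ (x − λ)^{k_λ}
where k_λ is the size of the *largest* Jordan block for λ (equivalently, the smallest k with (A − λI)^k v = 0 for every generalised eigenvector v of λ).

  λ = 3: largest Jordan block has size 3, contributing (x − 3)^3
  λ = 5: largest Jordan block has size 1, contributing (x − 5)

So m_A(x) = (x - 5)*(x - 3)^3 = x^4 - 14*x^3 + 72*x^2 - 162*x + 135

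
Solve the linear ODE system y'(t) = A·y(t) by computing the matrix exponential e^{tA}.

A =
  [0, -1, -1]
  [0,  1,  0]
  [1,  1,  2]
e^{tA} =
  [-t*exp(t) + exp(t), -t*exp(t), -t*exp(t)]
  [0, exp(t), 0]
  [t*exp(t), t*exp(t), t*exp(t) + exp(t)]

Strategy: write A = P · J · P⁻¹ where J is a Jordan canonical form, so e^{tA} = P · e^{tJ} · P⁻¹, and e^{tJ} can be computed block-by-block.

A has Jordan form
J =
  [1, 1, 0]
  [0, 1, 0]
  [0, 0, 1]
(up to reordering of blocks).

Per-block formulas:
  For a 1×1 block at λ = 1: exp(t · [1]) = [e^(1t)].
  For a 2×2 Jordan block J_2(1): exp(t · J_2(1)) = e^(1t)·(I + t·N), where N is the 2×2 nilpotent shift.

After assembling e^{tJ} and conjugating by P, we get:

e^{tA} =
  [-t*exp(t) + exp(t), -t*exp(t), -t*exp(t)]
  [0, exp(t), 0]
  [t*exp(t), t*exp(t), t*exp(t) + exp(t)]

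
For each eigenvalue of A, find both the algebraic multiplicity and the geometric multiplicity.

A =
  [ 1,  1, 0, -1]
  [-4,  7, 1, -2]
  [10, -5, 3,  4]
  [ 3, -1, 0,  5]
λ = 4: alg = 4, geom = 2

Step 1 — factor the characteristic polynomial to read off the algebraic multiplicities:
  χ_A(x) = (x - 4)^4

Step 2 — compute geometric multiplicities via the rank-nullity identity g(λ) = n − rank(A − λI):
  rank(A − (4)·I) = 2, so dim ker(A − (4)·I) = n − 2 = 2

Summary:
  λ = 4: algebraic multiplicity = 4, geometric multiplicity = 2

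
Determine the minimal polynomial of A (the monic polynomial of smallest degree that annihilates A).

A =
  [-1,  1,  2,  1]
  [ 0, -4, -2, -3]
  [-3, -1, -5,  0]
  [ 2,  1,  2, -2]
x^2 + 6*x + 9

The characteristic polynomial is χ_A(x) = (x + 3)^4, so the eigenvalues are known. The minimal polynomial is
  m_A(x) = Π_λ (x − λ)^{k_λ}
where k_λ is the size of the *largest* Jordan block for λ (equivalently, the smallest k with (A − λI)^k v = 0 for every generalised eigenvector v of λ).

  λ = -3: largest Jordan block has size 2, contributing (x + 3)^2

So m_A(x) = (x + 3)^2 = x^2 + 6*x + 9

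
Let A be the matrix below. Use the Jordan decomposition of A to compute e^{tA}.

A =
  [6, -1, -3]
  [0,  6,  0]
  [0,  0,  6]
e^{tA} =
  [exp(6*t), -t*exp(6*t), -3*t*exp(6*t)]
  [0, exp(6*t), 0]
  [0, 0, exp(6*t)]

Strategy: write A = P · J · P⁻¹ where J is a Jordan canonical form, so e^{tA} = P · e^{tJ} · P⁻¹, and e^{tJ} can be computed block-by-block.

A has Jordan form
J =
  [6, 1, 0]
  [0, 6, 0]
  [0, 0, 6]
(up to reordering of blocks).

Per-block formulas:
  For a 1×1 block at λ = 6: exp(t · [6]) = [e^(6t)].
  For a 2×2 Jordan block J_2(6): exp(t · J_2(6)) = e^(6t)·(I + t·N), where N is the 2×2 nilpotent shift.

After assembling e^{tJ} and conjugating by P, we get:

e^{tA} =
  [exp(6*t), -t*exp(6*t), -3*t*exp(6*t)]
  [0, exp(6*t), 0]
  [0, 0, exp(6*t)]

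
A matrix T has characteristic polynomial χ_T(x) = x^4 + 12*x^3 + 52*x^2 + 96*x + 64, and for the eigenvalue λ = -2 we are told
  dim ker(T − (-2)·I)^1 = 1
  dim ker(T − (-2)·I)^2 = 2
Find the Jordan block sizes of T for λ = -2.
Block sizes for λ = -2: [2]

From the dimensions of kernels of powers, the number of Jordan blocks of size at least j is d_j − d_{j−1} where d_j = dim ker(N^j) (with d_0 = 0). Computing the differences gives [1, 1].
The number of blocks of size exactly k is (#blocks of size ≥ k) − (#blocks of size ≥ k + 1), so the partition is: 1 block(s) of size 2.
In nonincreasing order the block sizes are [2].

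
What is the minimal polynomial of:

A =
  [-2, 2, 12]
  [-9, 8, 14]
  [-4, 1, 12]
x^3 - 18*x^2 + 108*x - 216

The characteristic polynomial is χ_A(x) = (x - 6)^3, so the eigenvalues are known. The minimal polynomial is
  m_A(x) = Π_λ (x − λ)^{k_λ}
where k_λ is the size of the *largest* Jordan block for λ (equivalently, the smallest k with (A − λI)^k v = 0 for every generalised eigenvector v of λ).

  λ = 6: largest Jordan block has size 3, contributing (x − 6)^3

So m_A(x) = (x - 6)^3 = x^3 - 18*x^2 + 108*x - 216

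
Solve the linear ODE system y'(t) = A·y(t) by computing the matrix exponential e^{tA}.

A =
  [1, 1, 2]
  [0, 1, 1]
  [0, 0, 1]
e^{tA} =
  [exp(t), t*exp(t), t^2*exp(t)/2 + 2*t*exp(t)]
  [0, exp(t), t*exp(t)]
  [0, 0, exp(t)]

Strategy: write A = P · J · P⁻¹ where J is a Jordan canonical form, so e^{tA} = P · e^{tJ} · P⁻¹, and e^{tJ} can be computed block-by-block.

A has Jordan form
J =
  [1, 1, 0]
  [0, 1, 1]
  [0, 0, 1]
(up to reordering of blocks).

Per-block formulas:
  For a 3×3 Jordan block J_3(1): exp(t · J_3(1)) = e^(1t)·(I + t·N + (t^2/2)·N^2), where N is the 3×3 nilpotent shift.

After assembling e^{tJ} and conjugating by P, we get:

e^{tA} =
  [exp(t), t*exp(t), t^2*exp(t)/2 + 2*t*exp(t)]
  [0, exp(t), t*exp(t)]
  [0, 0, exp(t)]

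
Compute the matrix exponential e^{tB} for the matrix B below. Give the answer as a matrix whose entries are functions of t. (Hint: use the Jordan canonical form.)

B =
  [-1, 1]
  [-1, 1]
e^{tB} =
  [1 - t, t]
  [-t, t + 1]

Strategy: write B = P · J · P⁻¹ where J is a Jordan canonical form, so e^{tB} = P · e^{tJ} · P⁻¹, and e^{tJ} can be computed block-by-block.

B has Jordan form
J =
  [0, 1]
  [0, 0]
(up to reordering of blocks).

Per-block formulas:
  For a 2×2 Jordan block J_2(0): exp(t · J_2(0)) = e^(0t)·(I + t·N), where N is the 2×2 nilpotent shift.

After assembling e^{tJ} and conjugating by P, we get:

e^{tB} =
  [1 - t, t]
  [-t, t + 1]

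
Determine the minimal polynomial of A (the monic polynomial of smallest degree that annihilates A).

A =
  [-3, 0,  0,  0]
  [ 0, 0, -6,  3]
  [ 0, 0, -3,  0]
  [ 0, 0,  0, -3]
x^2 + 3*x

The characteristic polynomial is χ_A(x) = x*(x + 3)^3, so the eigenvalues are known. The minimal polynomial is
  m_A(x) = Π_λ (x − λ)^{k_λ}
where k_λ is the size of the *largest* Jordan block for λ (equivalently, the smallest k with (A − λI)^k v = 0 for every generalised eigenvector v of λ).

  λ = -3: largest Jordan block has size 1, contributing (x + 3)
  λ = 0: largest Jordan block has size 1, contributing (x − 0)

So m_A(x) = x*(x + 3) = x^2 + 3*x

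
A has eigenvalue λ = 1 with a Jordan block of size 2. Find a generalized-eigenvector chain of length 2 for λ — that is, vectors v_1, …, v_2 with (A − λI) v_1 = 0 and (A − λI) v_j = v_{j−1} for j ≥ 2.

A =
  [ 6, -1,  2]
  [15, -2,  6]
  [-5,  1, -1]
A Jordan chain for λ = 1 of length 2:
v_1 = (5, 15, -5)ᵀ
v_2 = (1, 0, 0)ᵀ

Let N = A − (1)·I. We want v_2 with N^2 v_2 = 0 but N^1 v_2 ≠ 0; then v_{j-1} := N · v_j for j = 2, …, 2.

Pick v_2 = (1, 0, 0)ᵀ.
Then v_1 = N · v_2 = (5, 15, -5)ᵀ.

Sanity check: (A − (1)·I) v_1 = (0, 0, 0)ᵀ = 0. ✓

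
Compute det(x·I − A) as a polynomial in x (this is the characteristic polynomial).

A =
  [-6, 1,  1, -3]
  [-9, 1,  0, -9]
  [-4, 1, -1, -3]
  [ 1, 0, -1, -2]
x^4 + 8*x^3 + 24*x^2 + 32*x + 16

Expanding det(x·I − A) (e.g. by cofactor expansion or by noting that A is similar to its Jordan form J, which has the same characteristic polynomial as A) gives
  χ_A(x) = x^4 + 8*x^3 + 24*x^2 + 32*x + 16
which factors as (x + 2)^4. The eigenvalues (with algebraic multiplicities) are λ = -2 with multiplicity 4.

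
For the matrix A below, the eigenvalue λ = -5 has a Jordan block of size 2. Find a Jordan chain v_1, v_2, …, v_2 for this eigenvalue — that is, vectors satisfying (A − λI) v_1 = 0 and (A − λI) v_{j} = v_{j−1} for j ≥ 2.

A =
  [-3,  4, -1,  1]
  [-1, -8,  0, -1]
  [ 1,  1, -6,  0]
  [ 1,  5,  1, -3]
A Jordan chain for λ = -5 of length 2:
v_1 = (2, -1, 1, 1)ᵀ
v_2 = (1, 0, 0, 0)ᵀ

Let N = A − (-5)·I. We want v_2 with N^2 v_2 = 0 but N^1 v_2 ≠ 0; then v_{j-1} := N · v_j for j = 2, …, 2.

Pick v_2 = (1, 0, 0, 0)ᵀ.
Then v_1 = N · v_2 = (2, -1, 1, 1)ᵀ.

Sanity check: (A − (-5)·I) v_1 = (0, 0, 0, 0)ᵀ = 0. ✓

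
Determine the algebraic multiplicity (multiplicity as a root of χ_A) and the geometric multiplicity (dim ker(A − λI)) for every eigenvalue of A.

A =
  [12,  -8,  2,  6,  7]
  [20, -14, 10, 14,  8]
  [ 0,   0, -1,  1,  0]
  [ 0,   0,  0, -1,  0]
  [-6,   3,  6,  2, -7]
λ = -4: alg = 2, geom = 1; λ = -1: alg = 3, geom = 2

Step 1 — factor the characteristic polynomial to read off the algebraic multiplicities:
  χ_A(x) = (x + 1)^3*(x + 4)^2

Step 2 — compute geometric multiplicities via the rank-nullity identity g(λ) = n − rank(A − λI):
  rank(A − (-4)·I) = 4, so dim ker(A − (-4)·I) = n − 4 = 1
  rank(A − (-1)·I) = 3, so dim ker(A − (-1)·I) = n − 3 = 2

Summary:
  λ = -4: algebraic multiplicity = 2, geometric multiplicity = 1
  λ = -1: algebraic multiplicity = 3, geometric multiplicity = 2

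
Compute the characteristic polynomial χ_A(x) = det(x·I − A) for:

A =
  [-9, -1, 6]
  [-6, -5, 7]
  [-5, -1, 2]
x^3 + 12*x^2 + 48*x + 64

Expanding det(x·I − A) (e.g. by cofactor expansion or by noting that A is similar to its Jordan form J, which has the same characteristic polynomial as A) gives
  χ_A(x) = x^3 + 12*x^2 + 48*x + 64
which factors as (x + 4)^3. The eigenvalues (with algebraic multiplicities) are λ = -4 with multiplicity 3.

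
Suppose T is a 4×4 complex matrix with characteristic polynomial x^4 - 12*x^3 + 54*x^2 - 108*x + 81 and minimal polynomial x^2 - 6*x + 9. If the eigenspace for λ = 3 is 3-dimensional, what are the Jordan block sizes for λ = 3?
Block sizes for λ = 3: [2, 1, 1]

Step 1 — from the characteristic polynomial, algebraic multiplicity of λ = 3 is 4. From dim ker(T − (3)·I) = 3, there are exactly 3 Jordan blocks for λ = 3.
Step 2 — from the minimal polynomial, the factor (x − 3)^2 tells us the largest block for λ = 3 has size 2.
Step 3 — with total size 4, 3 blocks, and largest block 2, the block sizes (in nonincreasing order) are [2, 1, 1].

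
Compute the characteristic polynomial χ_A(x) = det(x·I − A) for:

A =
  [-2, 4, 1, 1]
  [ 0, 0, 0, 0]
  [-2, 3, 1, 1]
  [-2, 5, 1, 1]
x^4

Expanding det(x·I − A) (e.g. by cofactor expansion or by noting that A is similar to its Jordan form J, which has the same characteristic polynomial as A) gives
  χ_A(x) = x^4
which factors as x^4. The eigenvalues (with algebraic multiplicities) are λ = 0 with multiplicity 4.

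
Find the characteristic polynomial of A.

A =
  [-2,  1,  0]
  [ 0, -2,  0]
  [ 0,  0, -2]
x^3 + 6*x^2 + 12*x + 8

Expanding det(x·I − A) (e.g. by cofactor expansion or by noting that A is similar to its Jordan form J, which has the same characteristic polynomial as A) gives
  χ_A(x) = x^3 + 6*x^2 + 12*x + 8
which factors as (x + 2)^3. The eigenvalues (with algebraic multiplicities) are λ = -2 with multiplicity 3.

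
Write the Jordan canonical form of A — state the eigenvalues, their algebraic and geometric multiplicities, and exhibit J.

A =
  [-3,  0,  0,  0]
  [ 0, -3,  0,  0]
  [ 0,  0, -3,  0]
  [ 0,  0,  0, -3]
J_1(-3) ⊕ J_1(-3) ⊕ J_1(-3) ⊕ J_1(-3)

The characteristic polynomial is
  det(x·I − A) = x^4 + 12*x^3 + 54*x^2 + 108*x + 81 = (x + 3)^4

Eigenvalues and multiplicities (the geometric multiplicity of λ is n − rank(A − λI), which equals the number of Jordan blocks for λ):
  λ = -3: algebraic multiplicity = 4, geometric multiplicity = 4

Determining the block sizes for each eigenvalue:
  λ = -3: gm = am = 4, so every block has size 1 → block sizes [1, 1, 1, 1]

Assembling the blocks gives a Jordan form
J =
  [-3,  0,  0,  0]
  [ 0, -3,  0,  0]
  [ 0,  0, -3,  0]
  [ 0,  0,  0, -3]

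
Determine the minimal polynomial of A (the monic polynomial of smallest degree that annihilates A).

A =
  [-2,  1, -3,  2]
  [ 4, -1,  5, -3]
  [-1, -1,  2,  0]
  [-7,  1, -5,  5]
x^3 - 3*x^2 + 3*x - 1

The characteristic polynomial is χ_A(x) = (x - 1)^4, so the eigenvalues are known. The minimal polynomial is
  m_A(x) = Π_λ (x − λ)^{k_λ}
where k_λ is the size of the *largest* Jordan block for λ (equivalently, the smallest k with (A − λI)^k v = 0 for every generalised eigenvector v of λ).

  λ = 1: largest Jordan block has size 3, contributing (x − 1)^3

So m_A(x) = (x - 1)^3 = x^3 - 3*x^2 + 3*x - 1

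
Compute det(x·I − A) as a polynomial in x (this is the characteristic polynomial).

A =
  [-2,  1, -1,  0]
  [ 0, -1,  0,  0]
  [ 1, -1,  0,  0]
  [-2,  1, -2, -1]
x^4 + 4*x^3 + 6*x^2 + 4*x + 1

Expanding det(x·I − A) (e.g. by cofactor expansion or by noting that A is similar to its Jordan form J, which has the same characteristic polynomial as A) gives
  χ_A(x) = x^4 + 4*x^3 + 6*x^2 + 4*x + 1
which factors as (x + 1)^4. The eigenvalues (with algebraic multiplicities) are λ = -1 with multiplicity 4.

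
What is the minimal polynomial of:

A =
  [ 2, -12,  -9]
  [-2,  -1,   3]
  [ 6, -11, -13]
x^3 + 12*x^2 + 48*x + 64

The characteristic polynomial is χ_A(x) = (x + 4)^3, so the eigenvalues are known. The minimal polynomial is
  m_A(x) = Π_λ (x − λ)^{k_λ}
where k_λ is the size of the *largest* Jordan block for λ (equivalently, the smallest k with (A − λI)^k v = 0 for every generalised eigenvector v of λ).

  λ = -4: largest Jordan block has size 3, contributing (x + 4)^3

So m_A(x) = (x + 4)^3 = x^3 + 12*x^2 + 48*x + 64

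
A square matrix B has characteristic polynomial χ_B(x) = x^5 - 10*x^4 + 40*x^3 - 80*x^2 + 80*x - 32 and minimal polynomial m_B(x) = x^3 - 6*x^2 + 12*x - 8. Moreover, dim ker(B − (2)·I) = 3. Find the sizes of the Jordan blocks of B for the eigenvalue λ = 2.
Block sizes for λ = 2: [3, 1, 1]

Step 1 — from the characteristic polynomial, algebraic multiplicity of λ = 2 is 5. From dim ker(B − (2)·I) = 3, there are exactly 3 Jordan blocks for λ = 2.
Step 2 — from the minimal polynomial, the factor (x − 2)^3 tells us the largest block for λ = 2 has size 3.
Step 3 — with total size 5, 3 blocks, and largest block 3, the block sizes (in nonincreasing order) are [3, 1, 1].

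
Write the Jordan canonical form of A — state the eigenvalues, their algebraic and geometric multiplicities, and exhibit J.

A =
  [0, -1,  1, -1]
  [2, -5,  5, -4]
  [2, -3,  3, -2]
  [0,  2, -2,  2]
J_2(0) ⊕ J_2(0)

The characteristic polynomial is
  det(x·I − A) = x^4

Eigenvalues and multiplicities (the geometric multiplicity of λ is n − rank(A − λI), which equals the number of Jordan blocks for λ):
  λ = 0: algebraic multiplicity = 4, geometric multiplicity = 2

Determining the block sizes for each eigenvalue:
  λ = 0: with am = 4 and gm = 2, the partition is not yet determined (e.g. several partitions of 4 into 2 parts exist). Let N = A − (0)·I. Computing rank(N^1) = 2, rank(N^2) = 0; the number of blocks of size ≥ j is rank(N^{j−1}) − rank(N^j), giving [2, 2]. So we have 2 block(s) of size 2 → block sizes [2, 2]

Assembling the blocks gives a Jordan form
J =
  [0, 1, 0, 0]
  [0, 0, 0, 0]
  [0, 0, 0, 1]
  [0, 0, 0, 0]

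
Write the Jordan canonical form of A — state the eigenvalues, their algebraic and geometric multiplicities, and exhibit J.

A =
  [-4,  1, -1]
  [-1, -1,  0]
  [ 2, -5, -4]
J_3(-3)

The characteristic polynomial is
  det(x·I − A) = x^3 + 9*x^2 + 27*x + 27 = (x + 3)^3

Eigenvalues and multiplicities (the geometric multiplicity of λ is n − rank(A − λI), which equals the number of Jordan blocks for λ):
  λ = -3: algebraic multiplicity = 3, geometric multiplicity = 1

Determining the block sizes for each eigenvalue:
  λ = -3: one block (gm = 1), so the single block has size am = 3 → block sizes [3]

Assembling the blocks gives a Jordan form
J =
  [-3,  1,  0]
  [ 0, -3,  1]
  [ 0,  0, -3]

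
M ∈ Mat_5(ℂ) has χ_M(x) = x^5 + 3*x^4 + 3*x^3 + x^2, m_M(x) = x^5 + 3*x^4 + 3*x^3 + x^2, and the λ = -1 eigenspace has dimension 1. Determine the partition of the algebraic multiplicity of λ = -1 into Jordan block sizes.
Block sizes for λ = -1: [3]

Step 1 — from the characteristic polynomial, algebraic multiplicity of λ = -1 is 3. From dim ker(M − (-1)·I) = 1, there are exactly 1 Jordan blocks for λ = -1.
Step 2 — from the minimal polynomial, the factor (x + 1)^3 tells us the largest block for λ = -1 has size 3.
Step 3 — with total size 3, 1 blocks, and largest block 3, the block sizes (in nonincreasing order) are [3].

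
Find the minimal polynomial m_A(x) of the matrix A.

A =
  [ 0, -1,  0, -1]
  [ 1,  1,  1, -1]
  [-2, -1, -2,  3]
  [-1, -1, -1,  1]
x^2

The characteristic polynomial is χ_A(x) = x^4, so the eigenvalues are known. The minimal polynomial is
  m_A(x) = Π_λ (x − λ)^{k_λ}
where k_λ is the size of the *largest* Jordan block for λ (equivalently, the smallest k with (A − λI)^k v = 0 for every generalised eigenvector v of λ).

  λ = 0: largest Jordan block has size 2, contributing (x − 0)^2

So m_A(x) = x^2 = x^2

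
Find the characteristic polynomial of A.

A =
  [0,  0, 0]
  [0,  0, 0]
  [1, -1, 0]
x^3

Expanding det(x·I − A) (e.g. by cofactor expansion or by noting that A is similar to its Jordan form J, which has the same characteristic polynomial as A) gives
  χ_A(x) = x^3
which factors as x^3. The eigenvalues (with algebraic multiplicities) are λ = 0 with multiplicity 3.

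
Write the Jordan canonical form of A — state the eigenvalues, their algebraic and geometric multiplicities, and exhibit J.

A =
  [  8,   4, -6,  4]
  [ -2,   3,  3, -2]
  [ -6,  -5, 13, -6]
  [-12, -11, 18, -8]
J_3(4) ⊕ J_1(4)

The characteristic polynomial is
  det(x·I − A) = x^4 - 16*x^3 + 96*x^2 - 256*x + 256 = (x - 4)^4

Eigenvalues and multiplicities (the geometric multiplicity of λ is n − rank(A − λI), which equals the number of Jordan blocks for λ):
  λ = 4: algebraic multiplicity = 4, geometric multiplicity = 2

Determining the block sizes for each eigenvalue:
  λ = 4: with am = 4 and gm = 2, the partition is not yet determined (e.g. several partitions of 4 into 2 parts exist). Let N = A − (4)·I. Computing rank(N^1) = 2, rank(N^2) = 1, rank(N^3) = 0; the number of blocks of size ≥ j is rank(N^{j−1}) − rank(N^j), giving [2, 1, 1]. So we have 1 block(s) of size 3, 1 block(s) of size 1 → block sizes [3, 1]

Assembling the blocks gives a Jordan form
J =
  [4, 1, 0, 0]
  [0, 4, 1, 0]
  [0, 0, 4, 0]
  [0, 0, 0, 4]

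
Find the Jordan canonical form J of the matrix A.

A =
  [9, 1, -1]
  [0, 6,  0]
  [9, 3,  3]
J_2(6) ⊕ J_1(6)

The characteristic polynomial is
  det(x·I − A) = x^3 - 18*x^2 + 108*x - 216 = (x - 6)^3

Eigenvalues and multiplicities (the geometric multiplicity of λ is n − rank(A − λI), which equals the number of Jordan blocks for λ):
  λ = 6: algebraic multiplicity = 3, geometric multiplicity = 2

Determining the block sizes for each eigenvalue:
  λ = 6: 2 blocks summing to 3 forces exactly one block of size 2 and the rest size 1 → block sizes [2, 1]

Assembling the blocks gives a Jordan form
J =
  [6, 1, 0]
  [0, 6, 0]
  [0, 0, 6]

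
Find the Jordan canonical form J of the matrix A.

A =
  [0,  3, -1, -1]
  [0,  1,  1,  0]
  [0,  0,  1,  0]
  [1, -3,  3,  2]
J_3(1) ⊕ J_1(1)

The characteristic polynomial is
  det(x·I − A) = x^4 - 4*x^3 + 6*x^2 - 4*x + 1 = (x - 1)^4

Eigenvalues and multiplicities (the geometric multiplicity of λ is n − rank(A − λI), which equals the number of Jordan blocks for λ):
  λ = 1: algebraic multiplicity = 4, geometric multiplicity = 2

Determining the block sizes for each eigenvalue:
  λ = 1: with am = 4 and gm = 2, the partition is not yet determined (e.g. several partitions of 4 into 2 parts exist). Let N = A − (1)·I. Computing rank(N^1) = 2, rank(N^2) = 1, rank(N^3) = 0; the number of blocks of size ≥ j is rank(N^{j−1}) − rank(N^j), giving [2, 1, 1]. So we have 1 block(s) of size 3, 1 block(s) of size 1 → block sizes [3, 1]

Assembling the blocks gives a Jordan form
J =
  [1, 1, 0, 0]
  [0, 1, 1, 0]
  [0, 0, 1, 0]
  [0, 0, 0, 1]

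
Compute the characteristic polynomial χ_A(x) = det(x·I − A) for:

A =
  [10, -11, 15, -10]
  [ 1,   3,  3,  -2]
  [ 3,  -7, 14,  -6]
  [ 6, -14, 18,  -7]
x^4 - 20*x^3 + 150*x^2 - 500*x + 625

Expanding det(x·I − A) (e.g. by cofactor expansion or by noting that A is similar to its Jordan form J, which has the same characteristic polynomial as A) gives
  χ_A(x) = x^4 - 20*x^3 + 150*x^2 - 500*x + 625
which factors as (x - 5)^4. The eigenvalues (with algebraic multiplicities) are λ = 5 with multiplicity 4.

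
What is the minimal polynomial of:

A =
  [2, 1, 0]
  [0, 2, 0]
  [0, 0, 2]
x^2 - 4*x + 4

The characteristic polynomial is χ_A(x) = (x - 2)^3, so the eigenvalues are known. The minimal polynomial is
  m_A(x) = Π_λ (x − λ)^{k_λ}
where k_λ is the size of the *largest* Jordan block for λ (equivalently, the smallest k with (A − λI)^k v = 0 for every generalised eigenvector v of λ).

  λ = 2: largest Jordan block has size 2, contributing (x − 2)^2

So m_A(x) = (x - 2)^2 = x^2 - 4*x + 4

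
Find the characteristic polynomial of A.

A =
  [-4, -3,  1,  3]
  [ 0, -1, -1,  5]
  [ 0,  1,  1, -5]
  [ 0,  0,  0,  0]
x^4 + 4*x^3

Expanding det(x·I − A) (e.g. by cofactor expansion or by noting that A is similar to its Jordan form J, which has the same characteristic polynomial as A) gives
  χ_A(x) = x^4 + 4*x^3
which factors as x^3*(x + 4). The eigenvalues (with algebraic multiplicities) are λ = -4 with multiplicity 1, λ = 0 with multiplicity 3.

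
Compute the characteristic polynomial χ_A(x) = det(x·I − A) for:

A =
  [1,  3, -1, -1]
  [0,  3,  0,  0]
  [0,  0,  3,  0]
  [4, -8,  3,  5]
x^4 - 12*x^3 + 54*x^2 - 108*x + 81

Expanding det(x·I − A) (e.g. by cofactor expansion or by noting that A is similar to its Jordan form J, which has the same characteristic polynomial as A) gives
  χ_A(x) = x^4 - 12*x^3 + 54*x^2 - 108*x + 81
which factors as (x - 3)^4. The eigenvalues (with algebraic multiplicities) are λ = 3 with multiplicity 4.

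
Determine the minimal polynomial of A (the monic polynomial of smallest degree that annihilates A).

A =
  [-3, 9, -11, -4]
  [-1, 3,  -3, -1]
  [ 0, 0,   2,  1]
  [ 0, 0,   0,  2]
x^4 - 4*x^3 + 4*x^2

The characteristic polynomial is χ_A(x) = x^2*(x - 2)^2, so the eigenvalues are known. The minimal polynomial is
  m_A(x) = Π_λ (x − λ)^{k_λ}
where k_λ is the size of the *largest* Jordan block for λ (equivalently, the smallest k with (A − λI)^k v = 0 for every generalised eigenvector v of λ).

  λ = 0: largest Jordan block has size 2, contributing (x − 0)^2
  λ = 2: largest Jordan block has size 2, contributing (x − 2)^2

So m_A(x) = x^2*(x - 2)^2 = x^4 - 4*x^3 + 4*x^2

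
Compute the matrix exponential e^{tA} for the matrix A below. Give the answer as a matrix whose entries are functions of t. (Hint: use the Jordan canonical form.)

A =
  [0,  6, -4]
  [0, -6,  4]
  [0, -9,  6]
e^{tA} =
  [1, 6*t, -4*t]
  [0, 1 - 6*t, 4*t]
  [0, -9*t, 6*t + 1]

Strategy: write A = P · J · P⁻¹ where J is a Jordan canonical form, so e^{tA} = P · e^{tJ} · P⁻¹, and e^{tJ} can be computed block-by-block.

A has Jordan form
J =
  [0, 1, 0]
  [0, 0, 0]
  [0, 0, 0]
(up to reordering of blocks).

Per-block formulas:
  For a 1×1 block at λ = 0: exp(t · [0]) = [e^(0t)].
  For a 2×2 Jordan block J_2(0): exp(t · J_2(0)) = e^(0t)·(I + t·N), where N is the 2×2 nilpotent shift.

After assembling e^{tJ} and conjugating by P, we get:

e^{tA} =
  [1, 6*t, -4*t]
  [0, 1 - 6*t, 4*t]
  [0, -9*t, 6*t + 1]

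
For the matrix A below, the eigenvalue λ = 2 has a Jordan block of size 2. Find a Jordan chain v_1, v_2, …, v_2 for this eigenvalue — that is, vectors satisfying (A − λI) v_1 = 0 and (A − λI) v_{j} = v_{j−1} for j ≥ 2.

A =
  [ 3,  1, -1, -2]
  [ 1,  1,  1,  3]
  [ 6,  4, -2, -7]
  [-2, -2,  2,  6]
A Jordan chain for λ = 2 of length 2:
v_1 = (1, 1, 6, -2)ᵀ
v_2 = (1, 0, 0, 0)ᵀ

Let N = A − (2)·I. We want v_2 with N^2 v_2 = 0 but N^1 v_2 ≠ 0; then v_{j-1} := N · v_j for j = 2, …, 2.

Pick v_2 = (1, 0, 0, 0)ᵀ.
Then v_1 = N · v_2 = (1, 1, 6, -2)ᵀ.

Sanity check: (A − (2)·I) v_1 = (0, 0, 0, 0)ᵀ = 0. ✓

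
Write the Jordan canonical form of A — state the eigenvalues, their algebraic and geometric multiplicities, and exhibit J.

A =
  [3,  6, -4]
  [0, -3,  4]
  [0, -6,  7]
J_1(1) ⊕ J_1(3) ⊕ J_1(3)

The characteristic polynomial is
  det(x·I − A) = x^3 - 7*x^2 + 15*x - 9 = (x - 3)^2*(x - 1)

Eigenvalues and multiplicities (the geometric multiplicity of λ is n − rank(A − λI), which equals the number of Jordan blocks for λ):
  λ = 1: algebraic multiplicity = 1, geometric multiplicity = 1
  λ = 3: algebraic multiplicity = 2, geometric multiplicity = 2

Determining the block sizes for each eigenvalue:
  λ = 1: one block (gm = 1), so the single block has size am = 1 → block sizes [1]
  λ = 3: gm = am = 2, so every block has size 1 → block sizes [1, 1]

Assembling the blocks gives a Jordan form
J =
  [1, 0, 0]
  [0, 3, 0]
  [0, 0, 3]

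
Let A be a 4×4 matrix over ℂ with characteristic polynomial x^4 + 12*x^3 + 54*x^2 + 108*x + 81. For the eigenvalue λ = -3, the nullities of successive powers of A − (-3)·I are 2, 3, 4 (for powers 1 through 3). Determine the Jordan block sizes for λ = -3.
Block sizes for λ = -3: [3, 1]

From the dimensions of kernels of powers, the number of Jordan blocks of size at least j is d_j − d_{j−1} where d_j = dim ker(N^j) (with d_0 = 0). Computing the differences gives [2, 1, 1].
The number of blocks of size exactly k is (#blocks of size ≥ k) − (#blocks of size ≥ k + 1), so the partition is: 1 block(s) of size 1, 1 block(s) of size 3.
In nonincreasing order the block sizes are [3, 1].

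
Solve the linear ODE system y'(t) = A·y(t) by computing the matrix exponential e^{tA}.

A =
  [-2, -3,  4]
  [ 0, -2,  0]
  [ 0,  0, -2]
e^{tA} =
  [exp(-2*t), -3*t*exp(-2*t), 4*t*exp(-2*t)]
  [0, exp(-2*t), 0]
  [0, 0, exp(-2*t)]

Strategy: write A = P · J · P⁻¹ where J is a Jordan canonical form, so e^{tA} = P · e^{tJ} · P⁻¹, and e^{tJ} can be computed block-by-block.

A has Jordan form
J =
  [-2,  1,  0]
  [ 0, -2,  0]
  [ 0,  0, -2]
(up to reordering of blocks).

Per-block formulas:
  For a 2×2 Jordan block J_2(-2): exp(t · J_2(-2)) = e^(-2t)·(I + t·N), where N is the 2×2 nilpotent shift.
  For a 1×1 block at λ = -2: exp(t · [-2]) = [e^(-2t)].

After assembling e^{tJ} and conjugating by P, we get:

e^{tA} =
  [exp(-2*t), -3*t*exp(-2*t), 4*t*exp(-2*t)]
  [0, exp(-2*t), 0]
  [0, 0, exp(-2*t)]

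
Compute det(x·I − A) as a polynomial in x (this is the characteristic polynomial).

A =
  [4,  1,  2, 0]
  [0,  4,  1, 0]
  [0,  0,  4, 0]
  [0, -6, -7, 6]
x^4 - 18*x^3 + 120*x^2 - 352*x + 384

Expanding det(x·I − A) (e.g. by cofactor expansion or by noting that A is similar to its Jordan form J, which has the same characteristic polynomial as A) gives
  χ_A(x) = x^4 - 18*x^3 + 120*x^2 - 352*x + 384
which factors as (x - 6)*(x - 4)^3. The eigenvalues (with algebraic multiplicities) are λ = 4 with multiplicity 3, λ = 6 with multiplicity 1.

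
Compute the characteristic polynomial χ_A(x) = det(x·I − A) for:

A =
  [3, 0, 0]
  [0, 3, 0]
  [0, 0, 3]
x^3 - 9*x^2 + 27*x - 27

Expanding det(x·I − A) (e.g. by cofactor expansion or by noting that A is similar to its Jordan form J, which has the same characteristic polynomial as A) gives
  χ_A(x) = x^3 - 9*x^2 + 27*x - 27
which factors as (x - 3)^3. The eigenvalues (with algebraic multiplicities) are λ = 3 with multiplicity 3.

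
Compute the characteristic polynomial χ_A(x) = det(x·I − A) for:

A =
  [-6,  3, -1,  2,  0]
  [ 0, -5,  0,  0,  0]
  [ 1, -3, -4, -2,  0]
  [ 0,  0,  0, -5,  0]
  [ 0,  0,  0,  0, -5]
x^5 + 25*x^4 + 250*x^3 + 1250*x^2 + 3125*x + 3125

Expanding det(x·I − A) (e.g. by cofactor expansion or by noting that A is similar to its Jordan form J, which has the same characteristic polynomial as A) gives
  χ_A(x) = x^5 + 25*x^4 + 250*x^3 + 1250*x^2 + 3125*x + 3125
which factors as (x + 5)^5. The eigenvalues (with algebraic multiplicities) are λ = -5 with multiplicity 5.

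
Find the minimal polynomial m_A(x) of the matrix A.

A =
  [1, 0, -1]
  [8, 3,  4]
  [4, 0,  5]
x^2 - 6*x + 9

The characteristic polynomial is χ_A(x) = (x - 3)^3, so the eigenvalues are known. The minimal polynomial is
  m_A(x) = Π_λ (x − λ)^{k_λ}
where k_λ is the size of the *largest* Jordan block for λ (equivalently, the smallest k with (A − λI)^k v = 0 for every generalised eigenvector v of λ).

  λ = 3: largest Jordan block has size 2, contributing (x − 3)^2

So m_A(x) = (x - 3)^2 = x^2 - 6*x + 9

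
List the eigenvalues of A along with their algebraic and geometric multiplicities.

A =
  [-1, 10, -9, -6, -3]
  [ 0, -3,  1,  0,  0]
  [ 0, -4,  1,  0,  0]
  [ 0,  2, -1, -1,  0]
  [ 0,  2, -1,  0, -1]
λ = -1: alg = 5, geom = 3

Step 1 — factor the characteristic polynomial to read off the algebraic multiplicities:
  χ_A(x) = (x + 1)^5

Step 2 — compute geometric multiplicities via the rank-nullity identity g(λ) = n − rank(A − λI):
  rank(A − (-1)·I) = 2, so dim ker(A − (-1)·I) = n − 2 = 3

Summary:
  λ = -1: algebraic multiplicity = 5, geometric multiplicity = 3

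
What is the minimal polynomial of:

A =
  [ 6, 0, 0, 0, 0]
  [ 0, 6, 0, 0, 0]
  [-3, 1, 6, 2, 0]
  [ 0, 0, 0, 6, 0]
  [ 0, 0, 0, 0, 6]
x^2 - 12*x + 36

The characteristic polynomial is χ_A(x) = (x - 6)^5, so the eigenvalues are known. The minimal polynomial is
  m_A(x) = Π_λ (x − λ)^{k_λ}
where k_λ is the size of the *largest* Jordan block for λ (equivalently, the smallest k with (A − λI)^k v = 0 for every generalised eigenvector v of λ).

  λ = 6: largest Jordan block has size 2, contributing (x − 6)^2

So m_A(x) = (x - 6)^2 = x^2 - 12*x + 36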